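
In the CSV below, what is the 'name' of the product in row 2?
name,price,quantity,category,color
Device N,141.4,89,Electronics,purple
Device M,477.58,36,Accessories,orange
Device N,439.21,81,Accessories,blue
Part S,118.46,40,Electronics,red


Query: Row 2 ('Device M'), column 'name'
Value: Device M

Device M


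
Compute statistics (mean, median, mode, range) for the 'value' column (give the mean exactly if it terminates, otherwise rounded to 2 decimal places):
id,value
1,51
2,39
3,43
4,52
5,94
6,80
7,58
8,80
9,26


Data: [51, 39, 43, 52, 94, 80, 58, 80, 26]
Count: 9
Sum: 523
Mean: 523/9 ≈ 58.11 (rounded to 2 decimal places)
Sorted: [26, 39, 43, 51, 52, 58, 80, 80, 94]
Median: 52.0
Mode: 80 (2 times)
Range: 94 - 26 = 68
Min: 26, Max: 94

mean≈58.11, median=52.0, mode=80, range=68


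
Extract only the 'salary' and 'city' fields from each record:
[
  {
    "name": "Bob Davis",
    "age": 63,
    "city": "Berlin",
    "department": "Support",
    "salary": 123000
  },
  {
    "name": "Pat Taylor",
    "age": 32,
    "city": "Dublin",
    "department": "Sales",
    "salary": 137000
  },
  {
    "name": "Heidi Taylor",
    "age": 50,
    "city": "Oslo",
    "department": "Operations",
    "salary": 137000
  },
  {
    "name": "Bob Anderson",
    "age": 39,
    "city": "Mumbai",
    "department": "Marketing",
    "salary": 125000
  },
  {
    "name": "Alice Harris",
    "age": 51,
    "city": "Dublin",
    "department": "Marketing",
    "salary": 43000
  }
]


Original: 5 records with fields: name, age, city, department, salary
Keep: ['salary', 'city']
Drop: ['name', 'age', 'department']
Result: 5 records, 2 fields each

[
  {
    "salary": 123000,
    "city": "Berlin"
  },
  {
    "salary": 137000,
    "city": "Dublin"
  },
  {
    "salary": 137000,
    "city": "Oslo"
  },
  {
    "salary": 125000,
    "city": "Mumbai"
  },
  {
    "salary": 43000,
    "city": "Dublin"
  }
]


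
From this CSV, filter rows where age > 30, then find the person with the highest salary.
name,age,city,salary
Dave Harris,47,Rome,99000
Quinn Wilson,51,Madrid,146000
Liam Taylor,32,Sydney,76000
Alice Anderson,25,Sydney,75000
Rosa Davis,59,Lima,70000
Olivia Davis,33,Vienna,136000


Filter: age > 30
Sort by: salary (descending)

Filtered records (5):
  Quinn Wilson, age 51, salary $146000
  Olivia Davis, age 33, salary $136000
  Dave Harris, age 47, salary $99000
  Liam Taylor, age 32, salary $76000
  Rosa Davis, age 59, salary $70000

Highest salary: Quinn Wilson ($146000)

Quinn Wilson


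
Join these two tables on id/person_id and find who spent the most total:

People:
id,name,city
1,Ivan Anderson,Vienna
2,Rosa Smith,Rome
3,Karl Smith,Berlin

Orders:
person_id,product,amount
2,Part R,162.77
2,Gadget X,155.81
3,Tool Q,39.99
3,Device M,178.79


Join on: people.id = orders.person_id

Joined rows:
  Rosa Smith (Rome) bought Part R for $162.77
  Rosa Smith (Rome) bought Gadget X for $155.81
  Karl Smith (Berlin) bought Tool Q for $39.99
  Karl Smith (Berlin) bought Device M for $178.79

Total per person:
  Rosa Smith: $318.58
  Karl Smith: $218.78

Top spender: Rosa Smith ($318.58)

Rosa Smith ($318.58)


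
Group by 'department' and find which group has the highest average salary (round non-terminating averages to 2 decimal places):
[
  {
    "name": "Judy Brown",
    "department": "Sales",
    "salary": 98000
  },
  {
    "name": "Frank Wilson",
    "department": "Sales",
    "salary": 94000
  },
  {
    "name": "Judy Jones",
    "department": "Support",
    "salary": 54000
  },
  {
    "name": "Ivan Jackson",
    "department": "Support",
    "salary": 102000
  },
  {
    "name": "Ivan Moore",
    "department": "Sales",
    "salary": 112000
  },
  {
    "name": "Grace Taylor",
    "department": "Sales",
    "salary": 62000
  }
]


Group by: department

Groups:
  Sales: 4 people, avg salary = 366000/4 = $91500
  Support: 2 people, avg salary = 156000/2 = $78000

Highest average salary: Sales ($91500)

Sales ($91500)


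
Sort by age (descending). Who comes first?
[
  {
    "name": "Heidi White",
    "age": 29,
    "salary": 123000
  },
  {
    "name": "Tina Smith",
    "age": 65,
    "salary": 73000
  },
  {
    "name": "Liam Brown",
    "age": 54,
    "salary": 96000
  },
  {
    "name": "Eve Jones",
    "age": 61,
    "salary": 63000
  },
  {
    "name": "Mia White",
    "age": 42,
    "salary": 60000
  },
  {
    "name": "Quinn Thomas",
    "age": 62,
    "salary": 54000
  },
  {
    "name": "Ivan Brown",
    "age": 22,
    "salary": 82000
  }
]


Sort by: age (descending)

Sorted order:
  1. Tina Smith (age = 65)
  2. Quinn Thomas (age = 62)
  3. Eve Jones (age = 61)
  4. Liam Brown (age = 54)
  5. Mia White (age = 42)
  6. Heidi White (age = 29)
  7. Ivan Brown (age = 22)

First: Tina Smith

Tina Smith


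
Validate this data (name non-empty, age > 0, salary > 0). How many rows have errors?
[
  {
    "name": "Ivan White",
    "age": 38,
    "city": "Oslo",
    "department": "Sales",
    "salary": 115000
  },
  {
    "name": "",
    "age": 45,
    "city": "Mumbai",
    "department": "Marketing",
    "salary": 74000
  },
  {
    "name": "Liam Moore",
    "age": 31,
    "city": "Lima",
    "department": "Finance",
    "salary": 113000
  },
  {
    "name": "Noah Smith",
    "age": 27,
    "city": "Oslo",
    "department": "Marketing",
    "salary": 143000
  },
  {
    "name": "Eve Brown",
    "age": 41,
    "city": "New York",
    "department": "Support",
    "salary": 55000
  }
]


Validating 5 records:
Rules: name non-empty, age > 0, salary > 0

  Row 1 (Ivan White): OK
  Row 2 (???): empty name
  Row 3 (Liam Moore): OK
  Row 4 (Noah Smith): OK
  Row 5 (Eve Brown): OK

Total errors: 1

1 errors


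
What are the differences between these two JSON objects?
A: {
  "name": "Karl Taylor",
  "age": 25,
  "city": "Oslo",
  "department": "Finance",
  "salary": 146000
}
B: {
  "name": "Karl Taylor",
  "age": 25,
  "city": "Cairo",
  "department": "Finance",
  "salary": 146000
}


Comparing each field (in key order):
  name: same
  age: same
  city: DIFFERENT
  department: same
  salary: same
Differences:
  city: Oslo -> Cairo

1 field(s) changed

1 change: city


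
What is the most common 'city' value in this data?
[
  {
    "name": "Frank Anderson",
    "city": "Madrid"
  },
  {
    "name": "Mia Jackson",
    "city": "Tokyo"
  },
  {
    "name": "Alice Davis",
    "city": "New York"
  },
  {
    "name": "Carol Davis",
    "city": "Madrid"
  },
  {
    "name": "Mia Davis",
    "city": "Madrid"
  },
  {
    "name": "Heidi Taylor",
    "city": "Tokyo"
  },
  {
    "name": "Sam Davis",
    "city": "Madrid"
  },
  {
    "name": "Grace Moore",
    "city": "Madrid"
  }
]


Counting 'city' values across 8 records:

  Madrid: 5 #####
  Tokyo: 2 ##
  New York: 1 #

Most common: Madrid (5 times)

Madrid (5 times)


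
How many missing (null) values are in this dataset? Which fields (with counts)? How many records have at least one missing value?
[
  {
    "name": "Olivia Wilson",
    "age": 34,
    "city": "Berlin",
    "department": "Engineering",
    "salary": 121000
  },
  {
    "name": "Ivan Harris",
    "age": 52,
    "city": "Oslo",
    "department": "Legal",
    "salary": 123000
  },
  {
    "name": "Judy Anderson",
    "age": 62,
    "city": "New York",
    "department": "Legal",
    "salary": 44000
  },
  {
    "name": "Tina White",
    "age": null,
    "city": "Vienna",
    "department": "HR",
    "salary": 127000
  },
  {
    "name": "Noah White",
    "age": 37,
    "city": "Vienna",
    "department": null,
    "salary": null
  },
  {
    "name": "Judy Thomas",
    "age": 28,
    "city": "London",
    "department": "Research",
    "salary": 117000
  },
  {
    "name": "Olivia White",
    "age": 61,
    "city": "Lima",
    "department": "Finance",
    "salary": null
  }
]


Checking for missing (null) values in 7 records:

  Olivia Wilson: complete
  Ivan Harris: complete
  Judy Anderson: complete
  Tina White: age
  Noah White: department, salary
  Judy Thomas: complete
  Olivia White: salary

Per field:
  name: 0 missing
  age: 1 missing
  city: 0 missing
  department: 1 missing
  salary: 2 missing

Total missing values: 4
Records with any missing: 3

4 missing values (age: 1, department: 1, salary: 2); 3 incomplete records


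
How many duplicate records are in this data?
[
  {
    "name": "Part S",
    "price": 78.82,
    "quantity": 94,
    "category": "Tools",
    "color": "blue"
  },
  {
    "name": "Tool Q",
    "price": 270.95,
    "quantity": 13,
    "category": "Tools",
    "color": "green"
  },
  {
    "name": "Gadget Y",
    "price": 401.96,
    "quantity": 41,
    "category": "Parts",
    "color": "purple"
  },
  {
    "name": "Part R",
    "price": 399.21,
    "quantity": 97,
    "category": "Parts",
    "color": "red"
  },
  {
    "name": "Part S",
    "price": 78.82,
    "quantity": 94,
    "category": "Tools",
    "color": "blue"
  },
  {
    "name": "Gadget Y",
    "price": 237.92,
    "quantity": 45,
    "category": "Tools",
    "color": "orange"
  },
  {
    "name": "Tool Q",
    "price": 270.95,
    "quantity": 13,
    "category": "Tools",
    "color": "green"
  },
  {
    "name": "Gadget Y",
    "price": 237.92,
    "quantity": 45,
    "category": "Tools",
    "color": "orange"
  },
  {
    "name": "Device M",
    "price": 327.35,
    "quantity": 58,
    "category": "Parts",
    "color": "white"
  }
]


Checking 9 records for duplicates:

  Row 1: Part S ($78.82, qty 94)
  Row 2: Tool Q ($270.95, qty 13)
  Row 3: Gadget Y ($401.96, qty 41)
  Row 4: Part R ($399.21, qty 97)
  Row 5: Part S ($78.82, qty 94) <-- DUPLICATE
  Row 6: Gadget Y ($237.92, qty 45)
  Row 7: Tool Q ($270.95, qty 13) <-- DUPLICATE
  Row 8: Gadget Y ($237.92, qty 45) <-- DUPLICATE
  Row 9: Device M ($327.35, qty 58)

Duplicates found: 3
Unique records: 6

3 duplicates, 6 unique


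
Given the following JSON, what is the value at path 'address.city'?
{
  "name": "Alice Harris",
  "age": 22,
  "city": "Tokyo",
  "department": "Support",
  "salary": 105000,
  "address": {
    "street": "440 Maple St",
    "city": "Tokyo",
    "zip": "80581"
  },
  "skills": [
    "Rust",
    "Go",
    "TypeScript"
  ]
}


Query: address.city
Path: address -> city
Value: Tokyo

Tokyo


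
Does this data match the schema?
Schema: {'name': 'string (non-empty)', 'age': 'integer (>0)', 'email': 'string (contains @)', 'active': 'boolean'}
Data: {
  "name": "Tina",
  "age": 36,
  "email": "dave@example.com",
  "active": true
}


Validating each field against schema:
  name: OK (non-empty string)
  age: OK (positive integer)
  email: OK (string with @)
  active: OK (boolean)

Result: VALID

VALID


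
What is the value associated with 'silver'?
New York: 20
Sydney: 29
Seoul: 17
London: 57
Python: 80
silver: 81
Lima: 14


Looking up key 'silver'
Value: 81

81


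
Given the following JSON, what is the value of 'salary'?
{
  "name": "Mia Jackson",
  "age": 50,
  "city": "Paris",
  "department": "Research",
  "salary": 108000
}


Looking up field 'salary'
Value: 108000

108000


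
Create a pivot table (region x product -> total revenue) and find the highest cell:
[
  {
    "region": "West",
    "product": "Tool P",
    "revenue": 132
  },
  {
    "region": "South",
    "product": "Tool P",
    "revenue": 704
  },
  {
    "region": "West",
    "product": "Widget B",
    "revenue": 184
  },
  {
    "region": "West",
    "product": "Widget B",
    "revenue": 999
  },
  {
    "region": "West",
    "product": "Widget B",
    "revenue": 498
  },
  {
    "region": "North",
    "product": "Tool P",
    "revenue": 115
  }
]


Pivot: region (rows) x product (columns) -> total revenue

     Tool P        Widget B    
North          115             0  
South          704             0  
West           132          1681  

Highest: West / Widget B = $1681

West / Widget B = $1681


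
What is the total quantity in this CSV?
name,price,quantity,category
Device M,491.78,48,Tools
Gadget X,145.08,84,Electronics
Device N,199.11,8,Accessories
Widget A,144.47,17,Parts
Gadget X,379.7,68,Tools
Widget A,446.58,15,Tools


Computing total quantity:
Values: [48, 84, 8, 17, 68, 15]
Sum = 240

240


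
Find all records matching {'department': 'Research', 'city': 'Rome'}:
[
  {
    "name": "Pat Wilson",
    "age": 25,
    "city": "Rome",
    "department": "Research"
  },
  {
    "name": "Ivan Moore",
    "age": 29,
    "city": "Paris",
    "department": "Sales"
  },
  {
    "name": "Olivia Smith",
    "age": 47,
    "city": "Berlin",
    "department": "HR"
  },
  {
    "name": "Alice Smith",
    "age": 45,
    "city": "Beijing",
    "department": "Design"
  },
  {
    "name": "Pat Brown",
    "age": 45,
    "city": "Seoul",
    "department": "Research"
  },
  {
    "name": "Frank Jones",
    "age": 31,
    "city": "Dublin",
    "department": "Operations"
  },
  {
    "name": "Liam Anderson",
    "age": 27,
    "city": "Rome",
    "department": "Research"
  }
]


Search criteria: {'department': 'Research', 'city': 'Rome'}

Checking 7 records:
  Pat Wilson: {department: Research, city: Rome} <-- MATCH
  Ivan Moore: {department: Sales, city: Paris}
  Olivia Smith: {department: HR, city: Berlin}
  Alice Smith: {department: Design, city: Beijing}
  Pat Brown: {department: Research, city: Seoul}
  Frank Jones: {department: Operations, city: Dublin}
  Liam Anderson: {department: Research, city: Rome} <-- MATCH

Matches: ["Pat Wilson", "Liam Anderson"]

["Pat Wilson", "Liam Anderson"]


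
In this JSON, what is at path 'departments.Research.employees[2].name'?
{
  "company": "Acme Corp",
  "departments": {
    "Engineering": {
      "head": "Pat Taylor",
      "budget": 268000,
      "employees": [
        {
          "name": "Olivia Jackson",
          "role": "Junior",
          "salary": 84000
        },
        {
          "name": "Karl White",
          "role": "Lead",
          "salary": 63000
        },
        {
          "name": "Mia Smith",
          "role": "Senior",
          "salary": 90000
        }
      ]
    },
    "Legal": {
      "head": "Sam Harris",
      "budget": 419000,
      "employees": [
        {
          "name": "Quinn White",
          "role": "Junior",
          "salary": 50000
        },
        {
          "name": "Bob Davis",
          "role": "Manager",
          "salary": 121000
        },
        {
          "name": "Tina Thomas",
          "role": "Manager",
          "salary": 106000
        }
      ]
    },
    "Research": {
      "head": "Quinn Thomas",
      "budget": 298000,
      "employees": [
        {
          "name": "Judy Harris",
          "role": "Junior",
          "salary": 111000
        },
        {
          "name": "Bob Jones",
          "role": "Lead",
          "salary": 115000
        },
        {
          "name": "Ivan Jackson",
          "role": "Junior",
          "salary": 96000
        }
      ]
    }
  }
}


Path: departments.Research.employees[2].name

Navigate:
  -> departments
  -> Research
  -> employees[2].name = 'Ivan Jackson'

Ivan Jackson


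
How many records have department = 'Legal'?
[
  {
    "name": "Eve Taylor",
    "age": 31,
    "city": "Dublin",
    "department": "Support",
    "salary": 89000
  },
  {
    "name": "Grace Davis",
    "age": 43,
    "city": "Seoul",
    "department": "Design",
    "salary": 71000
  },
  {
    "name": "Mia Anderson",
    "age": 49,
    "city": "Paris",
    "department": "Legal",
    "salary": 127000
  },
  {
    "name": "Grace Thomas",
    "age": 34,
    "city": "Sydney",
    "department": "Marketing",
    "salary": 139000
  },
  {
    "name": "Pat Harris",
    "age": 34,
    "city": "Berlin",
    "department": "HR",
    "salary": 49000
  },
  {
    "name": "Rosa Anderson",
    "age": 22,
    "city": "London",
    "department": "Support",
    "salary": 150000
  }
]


Data: 6 records
Condition: department = 'Legal'

Checking each record:
  Eve Taylor: Support
  Grace Davis: Design
  Mia Anderson: Legal MATCH
  Grace Thomas: Marketing
  Pat Harris: HR
  Rosa Anderson: Support

Count: 1

1


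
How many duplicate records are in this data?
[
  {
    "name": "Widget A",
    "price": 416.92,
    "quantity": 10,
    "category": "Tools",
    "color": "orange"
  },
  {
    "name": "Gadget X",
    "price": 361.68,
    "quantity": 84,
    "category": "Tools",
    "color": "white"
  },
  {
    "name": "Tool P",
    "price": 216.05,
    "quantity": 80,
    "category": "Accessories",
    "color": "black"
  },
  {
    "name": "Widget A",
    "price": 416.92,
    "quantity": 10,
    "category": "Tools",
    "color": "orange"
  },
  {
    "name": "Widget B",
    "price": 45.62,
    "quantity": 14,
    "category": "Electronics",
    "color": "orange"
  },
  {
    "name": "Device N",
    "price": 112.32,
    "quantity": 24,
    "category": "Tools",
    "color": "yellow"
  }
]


Checking 6 records for duplicates:

  Row 1: Widget A ($416.92, qty 10)
  Row 2: Gadget X ($361.68, qty 84)
  Row 3: Tool P ($216.05, qty 80)
  Row 4: Widget A ($416.92, qty 10) <-- DUPLICATE
  Row 5: Widget B ($45.62, qty 14)
  Row 6: Device N ($112.32, qty 24)

Duplicates found: 1
Unique records: 5

1 duplicates, 5 unique


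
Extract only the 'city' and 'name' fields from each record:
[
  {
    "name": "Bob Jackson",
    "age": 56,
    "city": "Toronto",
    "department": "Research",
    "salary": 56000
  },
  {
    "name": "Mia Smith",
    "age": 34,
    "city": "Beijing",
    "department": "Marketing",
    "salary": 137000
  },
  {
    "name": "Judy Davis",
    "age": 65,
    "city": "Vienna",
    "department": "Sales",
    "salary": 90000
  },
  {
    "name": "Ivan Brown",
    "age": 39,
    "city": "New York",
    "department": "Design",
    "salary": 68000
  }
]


Original: 4 records with fields: name, age, city, department, salary
Keep: ['city', 'name']
Drop: ['age', 'department', 'salary']
Result: 4 records, 2 fields each

[
  {
    "city": "Toronto",
    "name": "Bob Jackson"
  },
  {
    "city": "Beijing",
    "name": "Mia Smith"
  },
  {
    "city": "Vienna",
    "name": "Judy Davis"
  },
  {
    "city": "New York",
    "name": "Ivan Brown"
  }
]


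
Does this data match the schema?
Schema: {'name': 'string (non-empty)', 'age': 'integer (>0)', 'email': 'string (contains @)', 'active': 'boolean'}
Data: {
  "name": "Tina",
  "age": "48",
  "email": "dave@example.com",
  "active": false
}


Validating each field against schema:
  name: OK (non-empty string)
  age: FAIL ("48" is not an integer)
  email: OK (string with @)
  active: OK (boolean)

Result: INVALID (1 error: age)

INVALID (1 error: age)


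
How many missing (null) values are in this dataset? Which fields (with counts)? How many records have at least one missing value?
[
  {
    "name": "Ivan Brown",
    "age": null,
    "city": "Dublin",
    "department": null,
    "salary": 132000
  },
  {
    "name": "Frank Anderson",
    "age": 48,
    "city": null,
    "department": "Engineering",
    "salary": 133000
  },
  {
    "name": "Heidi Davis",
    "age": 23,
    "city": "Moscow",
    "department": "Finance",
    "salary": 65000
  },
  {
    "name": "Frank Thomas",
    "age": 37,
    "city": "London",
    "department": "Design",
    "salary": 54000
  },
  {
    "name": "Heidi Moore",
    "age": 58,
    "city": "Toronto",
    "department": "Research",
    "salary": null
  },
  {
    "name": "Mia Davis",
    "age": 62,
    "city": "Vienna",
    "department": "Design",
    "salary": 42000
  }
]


Checking for missing (null) values in 6 records:

  Ivan Brown: age, department
  Frank Anderson: city
  Heidi Davis: complete
  Frank Thomas: complete
  Heidi Moore: salary
  Mia Davis: complete

Per field:
  name: 0 missing
  age: 1 missing
  city: 1 missing
  department: 1 missing
  salary: 1 missing

Total missing values: 4
Records with any missing: 3

4 missing values (age: 1, city: 1, department: 1, salary: 1); 3 incomplete records


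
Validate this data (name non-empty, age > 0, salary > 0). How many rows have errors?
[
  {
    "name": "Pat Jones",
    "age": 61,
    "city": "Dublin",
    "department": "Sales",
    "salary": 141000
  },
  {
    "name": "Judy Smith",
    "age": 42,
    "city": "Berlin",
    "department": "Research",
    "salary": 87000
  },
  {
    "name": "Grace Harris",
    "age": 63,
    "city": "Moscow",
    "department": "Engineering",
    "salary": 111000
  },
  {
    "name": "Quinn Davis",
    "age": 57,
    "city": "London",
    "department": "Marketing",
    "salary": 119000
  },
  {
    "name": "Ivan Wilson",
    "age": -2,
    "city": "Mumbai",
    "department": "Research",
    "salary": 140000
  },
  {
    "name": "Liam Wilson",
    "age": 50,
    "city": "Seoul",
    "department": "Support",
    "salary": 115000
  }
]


Validating 6 records:
Rules: name non-empty, age > 0, salary > 0

  Row 1 (Pat Jones): OK
  Row 2 (Judy Smith): OK
  Row 3 (Grace Harris): OK
  Row 4 (Quinn Davis): OK
  Row 5 (Ivan Wilson): negative age: -2
  Row 6 (Liam Wilson): OK

Total errors: 1

1 errors


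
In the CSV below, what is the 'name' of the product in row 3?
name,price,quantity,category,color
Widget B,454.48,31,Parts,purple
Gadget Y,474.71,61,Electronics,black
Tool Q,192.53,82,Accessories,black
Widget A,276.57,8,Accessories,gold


Query: Row 3 ('Tool Q'), column 'name'
Value: Tool Q

Tool Q


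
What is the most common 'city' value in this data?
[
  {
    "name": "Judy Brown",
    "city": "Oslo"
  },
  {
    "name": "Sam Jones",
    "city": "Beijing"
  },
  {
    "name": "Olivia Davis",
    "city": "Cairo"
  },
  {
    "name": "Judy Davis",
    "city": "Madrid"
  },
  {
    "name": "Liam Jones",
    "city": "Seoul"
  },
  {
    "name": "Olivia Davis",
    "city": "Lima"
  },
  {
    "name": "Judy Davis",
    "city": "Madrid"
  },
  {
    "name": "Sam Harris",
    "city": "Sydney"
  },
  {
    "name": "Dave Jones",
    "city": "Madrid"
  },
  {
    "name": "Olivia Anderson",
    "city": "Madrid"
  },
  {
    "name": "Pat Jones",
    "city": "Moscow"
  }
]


Counting 'city' values across 11 records:

  Madrid: 4 ####
  Oslo: 1 #
  Beijing: 1 #
  Cairo: 1 #
  Seoul: 1 #
  Lima: 1 #
  Sydney: 1 #
  Moscow: 1 #

Most common: Madrid (4 times)

Madrid (4 times)


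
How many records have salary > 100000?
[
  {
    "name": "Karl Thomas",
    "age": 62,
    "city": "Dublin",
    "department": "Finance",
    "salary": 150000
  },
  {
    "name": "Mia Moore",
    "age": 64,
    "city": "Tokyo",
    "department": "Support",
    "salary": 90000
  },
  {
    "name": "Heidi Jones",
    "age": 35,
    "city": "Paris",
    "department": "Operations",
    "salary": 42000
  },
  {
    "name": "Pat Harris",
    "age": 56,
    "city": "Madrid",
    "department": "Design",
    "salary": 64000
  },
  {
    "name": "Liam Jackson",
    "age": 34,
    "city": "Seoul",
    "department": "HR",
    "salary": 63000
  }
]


Data: 5 records
Condition: salary > 100000

Checking each record:
  Karl Thomas: 150000 MATCH
  Mia Moore: 90000
  Heidi Jones: 42000
  Pat Harris: 64000
  Liam Jackson: 63000

Count: 1

1


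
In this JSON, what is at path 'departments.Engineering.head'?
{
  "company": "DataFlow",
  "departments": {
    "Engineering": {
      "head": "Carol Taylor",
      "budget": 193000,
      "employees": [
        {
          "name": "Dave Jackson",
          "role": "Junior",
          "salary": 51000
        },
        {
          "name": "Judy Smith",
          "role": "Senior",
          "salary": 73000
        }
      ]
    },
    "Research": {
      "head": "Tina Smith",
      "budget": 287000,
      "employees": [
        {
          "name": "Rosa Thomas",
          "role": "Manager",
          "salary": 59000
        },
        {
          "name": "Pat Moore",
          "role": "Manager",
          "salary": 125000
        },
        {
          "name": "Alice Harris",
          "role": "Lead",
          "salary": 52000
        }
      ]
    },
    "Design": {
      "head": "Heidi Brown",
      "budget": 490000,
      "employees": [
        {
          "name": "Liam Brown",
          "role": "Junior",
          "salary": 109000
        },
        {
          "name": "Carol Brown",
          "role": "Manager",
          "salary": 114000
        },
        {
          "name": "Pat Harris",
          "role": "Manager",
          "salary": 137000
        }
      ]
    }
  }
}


Path: departments.Engineering.head

Navigate:
  -> departments
  -> Engineering
  -> head = 'Carol Taylor'

Carol Taylor


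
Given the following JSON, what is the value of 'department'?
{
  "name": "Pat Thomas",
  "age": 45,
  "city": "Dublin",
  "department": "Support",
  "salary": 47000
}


Looking up field 'department'
Value: Support

Support


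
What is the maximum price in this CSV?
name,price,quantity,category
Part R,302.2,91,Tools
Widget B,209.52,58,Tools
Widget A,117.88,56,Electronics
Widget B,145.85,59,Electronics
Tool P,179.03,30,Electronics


Computing maximum price:
Values: [302.2, 209.52, 117.88, 145.85, 179.03]
Max = 302.2

302.2


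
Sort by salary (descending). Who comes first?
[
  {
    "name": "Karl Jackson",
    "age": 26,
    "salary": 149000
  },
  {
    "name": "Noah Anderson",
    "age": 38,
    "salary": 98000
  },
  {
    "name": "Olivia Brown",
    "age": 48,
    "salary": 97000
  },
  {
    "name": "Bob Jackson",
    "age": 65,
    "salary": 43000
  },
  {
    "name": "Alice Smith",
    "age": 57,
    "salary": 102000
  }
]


Sort by: salary (descending)

Sorted order:
  1. Karl Jackson (salary = 149000)
  2. Alice Smith (salary = 102000)
  3. Noah Anderson (salary = 98000)
  4. Olivia Brown (salary = 97000)
  5. Bob Jackson (salary = 43000)

First: Karl Jackson

Karl Jackson


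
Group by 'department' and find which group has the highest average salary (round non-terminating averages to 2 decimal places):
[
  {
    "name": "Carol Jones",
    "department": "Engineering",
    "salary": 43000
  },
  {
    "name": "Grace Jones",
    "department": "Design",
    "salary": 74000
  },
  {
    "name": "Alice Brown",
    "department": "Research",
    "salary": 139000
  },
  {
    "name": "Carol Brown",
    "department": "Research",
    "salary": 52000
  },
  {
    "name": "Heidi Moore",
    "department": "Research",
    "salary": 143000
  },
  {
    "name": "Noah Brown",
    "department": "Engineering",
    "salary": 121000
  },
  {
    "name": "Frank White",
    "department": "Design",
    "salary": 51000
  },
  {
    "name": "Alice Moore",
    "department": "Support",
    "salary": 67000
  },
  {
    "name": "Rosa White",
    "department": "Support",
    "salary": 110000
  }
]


Group by: department

Groups:
  Design: 2 people, avg salary = 125000/2 = $62500
  Engineering: 2 people, avg salary = 164000/2 = $82000
  Research: 3 people, avg salary = 334000/3 ≈ $111333.33
  Support: 2 people, avg salary = 177000/2 = $88500

Highest average salary: Research (≈$111333.33)

Research (≈$111333.33)


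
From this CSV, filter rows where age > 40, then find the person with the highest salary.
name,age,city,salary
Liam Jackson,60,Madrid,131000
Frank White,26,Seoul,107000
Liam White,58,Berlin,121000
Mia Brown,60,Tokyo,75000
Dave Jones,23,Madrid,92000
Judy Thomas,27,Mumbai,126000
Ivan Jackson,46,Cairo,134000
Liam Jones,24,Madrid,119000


Filter: age > 40
Sort by: salary (descending)

Filtered records (4):
  Ivan Jackson, age 46, salary $134000
  Liam Jackson, age 60, salary $131000
  Liam White, age 58, salary $121000
  Mia Brown, age 60, salary $75000

Highest salary: Ivan Jackson ($134000)

Ivan Jackson


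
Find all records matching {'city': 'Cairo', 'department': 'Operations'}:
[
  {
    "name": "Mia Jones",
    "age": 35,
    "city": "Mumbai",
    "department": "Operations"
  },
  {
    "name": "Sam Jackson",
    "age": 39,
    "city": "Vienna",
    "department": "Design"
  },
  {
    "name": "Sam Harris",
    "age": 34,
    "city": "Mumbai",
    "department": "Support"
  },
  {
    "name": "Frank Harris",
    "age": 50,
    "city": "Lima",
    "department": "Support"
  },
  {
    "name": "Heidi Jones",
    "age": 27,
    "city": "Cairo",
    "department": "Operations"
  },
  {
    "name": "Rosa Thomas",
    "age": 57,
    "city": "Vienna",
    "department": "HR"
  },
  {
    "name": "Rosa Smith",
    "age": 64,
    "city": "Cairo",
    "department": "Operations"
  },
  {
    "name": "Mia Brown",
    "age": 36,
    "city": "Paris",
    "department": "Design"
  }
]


Search criteria: {'city': 'Cairo', 'department': 'Operations'}

Checking 8 records:
  Mia Jones: {city: Mumbai, department: Operations}
  Sam Jackson: {city: Vienna, department: Design}
  Sam Harris: {city: Mumbai, department: Support}
  Frank Harris: {city: Lima, department: Support}
  Heidi Jones: {city: Cairo, department: Operations} <-- MATCH
  Rosa Thomas: {city: Vienna, department: HR}
  Rosa Smith: {city: Cairo, department: Operations} <-- MATCH
  Mia Brown: {city: Paris, department: Design}

Matches: ["Heidi Jones", "Rosa Smith"]

["Heidi Jones", "Rosa Smith"]


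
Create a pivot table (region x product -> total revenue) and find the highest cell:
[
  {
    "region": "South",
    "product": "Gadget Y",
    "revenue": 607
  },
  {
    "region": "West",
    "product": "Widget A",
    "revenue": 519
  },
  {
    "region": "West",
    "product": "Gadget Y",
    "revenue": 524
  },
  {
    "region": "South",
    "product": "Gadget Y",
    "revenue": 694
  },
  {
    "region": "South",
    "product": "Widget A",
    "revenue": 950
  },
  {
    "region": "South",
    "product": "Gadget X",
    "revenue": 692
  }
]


Pivot: region (rows) x product (columns) -> total revenue

     Gadget X      Gadget Y      Widget A    
South          692          1301           950  
West             0           524           519  

Highest: South / Gadget Y = $1301

South / Gadget Y = $1301


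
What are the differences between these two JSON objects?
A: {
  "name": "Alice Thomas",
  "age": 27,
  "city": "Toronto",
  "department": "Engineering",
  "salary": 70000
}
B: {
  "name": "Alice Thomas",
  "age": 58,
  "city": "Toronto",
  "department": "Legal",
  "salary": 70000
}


Comparing each field (in key order):
  name: same
  age: DIFFERENT
  city: same
  department: DIFFERENT
  salary: same
Differences:
  age: 27 -> 58
  department: Engineering -> Legal

2 field(s) changed

2 changes: age, department


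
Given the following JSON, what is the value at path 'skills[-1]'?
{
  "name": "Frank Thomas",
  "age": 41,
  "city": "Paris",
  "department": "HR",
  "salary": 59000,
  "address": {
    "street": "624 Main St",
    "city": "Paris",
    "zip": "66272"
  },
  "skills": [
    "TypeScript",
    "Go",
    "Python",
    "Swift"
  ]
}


Query: skills[-1]
Path: skills -> last element
Value: Swift

Swift


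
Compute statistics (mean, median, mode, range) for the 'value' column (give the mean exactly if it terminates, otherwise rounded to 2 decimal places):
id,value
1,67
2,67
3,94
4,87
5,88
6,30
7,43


Data: [67, 67, 94, 87, 88, 30, 43]
Count: 7
Sum: 476
Mean: 476/7 = 68
Sorted: [30, 43, 67, 67, 87, 88, 94]
Median: 67.0
Mode: 67 (2 times)
Range: 94 - 30 = 64
Min: 30, Max: 94

mean=68, median=67.0, mode=67, range=64


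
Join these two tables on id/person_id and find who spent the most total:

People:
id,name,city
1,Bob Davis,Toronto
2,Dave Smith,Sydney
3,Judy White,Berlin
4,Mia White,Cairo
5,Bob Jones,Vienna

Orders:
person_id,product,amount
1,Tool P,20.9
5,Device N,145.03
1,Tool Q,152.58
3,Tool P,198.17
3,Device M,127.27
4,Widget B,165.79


Join on: people.id = orders.person_id

Joined rows:
  Bob Davis (Toronto) bought Tool P for $20.9
  Bob Jones (Vienna) bought Device N for $145.03
  Bob Davis (Toronto) bought Tool Q for $152.58
  Judy White (Berlin) bought Tool P for $198.17
  Judy White (Berlin) bought Device M for $127.27
  Mia White (Cairo) bought Widget B for $165.79

Total per person:
  Judy White: $325.44
  Bob Davis: $173.48
  Mia White: $165.79
  Bob Jones: $145.03

Top spender: Judy White ($325.44)

Judy White ($325.44)


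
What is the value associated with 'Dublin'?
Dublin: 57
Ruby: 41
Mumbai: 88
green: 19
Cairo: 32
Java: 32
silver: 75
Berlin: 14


Looking up key 'Dublin'
Value: 57

57


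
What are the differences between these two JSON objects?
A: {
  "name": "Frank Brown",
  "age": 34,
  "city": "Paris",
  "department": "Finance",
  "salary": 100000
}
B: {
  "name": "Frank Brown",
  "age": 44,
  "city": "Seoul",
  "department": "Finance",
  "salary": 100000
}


Comparing each field (in key order):
  name: same
  age: DIFFERENT
  city: DIFFERENT
  department: same
  salary: same
Differences:
  age: 34 -> 44
  city: Paris -> Seoul

2 field(s) changed

2 changes: age, city


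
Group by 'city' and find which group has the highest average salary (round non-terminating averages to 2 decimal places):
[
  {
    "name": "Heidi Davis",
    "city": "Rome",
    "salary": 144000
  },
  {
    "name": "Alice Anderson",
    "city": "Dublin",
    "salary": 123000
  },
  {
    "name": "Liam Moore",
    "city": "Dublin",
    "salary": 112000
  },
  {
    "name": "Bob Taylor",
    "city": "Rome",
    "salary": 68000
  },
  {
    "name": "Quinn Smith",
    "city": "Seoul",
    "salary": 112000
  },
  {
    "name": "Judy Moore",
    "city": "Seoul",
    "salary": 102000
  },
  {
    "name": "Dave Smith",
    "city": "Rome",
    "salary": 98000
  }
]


Group by: city

Groups:
  Dublin: 2 people, avg salary = 235000/2 = $117500
  Rome: 3 people, avg salary = 310000/3 ≈ $103333.33
  Seoul: 2 people, avg salary = 214000/2 = $107000

Highest average salary: Dublin ($117500)

Dublin ($117500)


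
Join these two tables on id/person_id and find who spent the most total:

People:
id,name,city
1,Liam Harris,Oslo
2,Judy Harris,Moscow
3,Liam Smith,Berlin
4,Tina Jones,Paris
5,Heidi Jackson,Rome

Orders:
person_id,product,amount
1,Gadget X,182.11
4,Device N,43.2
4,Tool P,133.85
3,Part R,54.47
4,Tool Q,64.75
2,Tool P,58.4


Join on: people.id = orders.person_id

Joined rows:
  Liam Harris (Oslo) bought Gadget X for $182.11
  Tina Jones (Paris) bought Device N for $43.2
  Tina Jones (Paris) bought Tool P for $133.85
  Liam Smith (Berlin) bought Part R for $54.47
  Tina Jones (Paris) bought Tool Q for $64.75
  Judy Harris (Moscow) bought Tool P for $58.4

Total per person:
  Tina Jones: $241.80
  Liam Harris: $182.11
  Judy Harris: $58.40
  Liam Smith: $54.47

Top spender: Tina Jones ($241.80)

Tina Jones ($241.80)


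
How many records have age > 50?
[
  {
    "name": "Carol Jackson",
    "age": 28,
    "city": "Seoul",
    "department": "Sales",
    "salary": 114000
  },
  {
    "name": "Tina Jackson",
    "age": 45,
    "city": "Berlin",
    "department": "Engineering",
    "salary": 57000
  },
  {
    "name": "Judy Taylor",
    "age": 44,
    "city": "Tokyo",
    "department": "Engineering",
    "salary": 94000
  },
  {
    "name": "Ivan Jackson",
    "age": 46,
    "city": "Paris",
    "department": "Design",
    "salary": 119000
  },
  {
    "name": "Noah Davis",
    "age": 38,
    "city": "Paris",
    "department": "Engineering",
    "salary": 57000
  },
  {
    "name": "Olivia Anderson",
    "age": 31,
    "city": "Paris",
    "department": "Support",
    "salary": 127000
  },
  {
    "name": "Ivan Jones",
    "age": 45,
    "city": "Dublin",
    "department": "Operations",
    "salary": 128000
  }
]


Data: 7 records
Condition: age > 50

Checking each record:
  Carol Jackson: 28
  Tina Jackson: 45
  Judy Taylor: 44
  Ivan Jackson: 46
  Noah Davis: 38
  Olivia Anderson: 31
  Ivan Jones: 45

Count: 0

0


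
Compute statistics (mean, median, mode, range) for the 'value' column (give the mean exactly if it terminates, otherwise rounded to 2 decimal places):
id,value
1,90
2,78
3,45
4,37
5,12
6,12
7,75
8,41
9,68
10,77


Data: [90, 78, 45, 37, 12, 12, 75, 41, 68, 77]
Count: 10
Sum: 535
Mean: 535/10 = 53.5
Sorted: [12, 12, 37, 41, 45, 68, 75, 77, 78, 90]
Median: 56.5
Mode: 12 (2 times)
Range: 90 - 12 = 78
Min: 12, Max: 90

mean=53.5, median=56.5, mode=12, range=78


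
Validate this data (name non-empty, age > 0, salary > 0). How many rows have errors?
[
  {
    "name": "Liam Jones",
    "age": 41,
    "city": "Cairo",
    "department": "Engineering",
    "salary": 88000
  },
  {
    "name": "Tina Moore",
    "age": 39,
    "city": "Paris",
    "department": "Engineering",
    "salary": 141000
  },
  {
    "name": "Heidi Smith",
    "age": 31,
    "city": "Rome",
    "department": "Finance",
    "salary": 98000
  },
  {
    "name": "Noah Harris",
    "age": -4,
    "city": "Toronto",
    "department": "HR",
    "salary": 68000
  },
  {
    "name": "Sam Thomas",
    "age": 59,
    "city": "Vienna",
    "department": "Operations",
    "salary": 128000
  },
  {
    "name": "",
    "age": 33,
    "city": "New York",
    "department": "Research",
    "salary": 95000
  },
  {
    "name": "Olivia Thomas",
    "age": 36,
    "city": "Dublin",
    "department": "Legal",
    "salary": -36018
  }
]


Validating 7 records:
Rules: name non-empty, age > 0, salary > 0

  Row 1 (Liam Jones): OK
  Row 2 (Tina Moore): OK
  Row 3 (Heidi Smith): OK
  Row 4 (Noah Harris): negative age: -4
  Row 5 (Sam Thomas): OK
  Row 6 (???): empty name
  Row 7 (Olivia Thomas): negative salary: -36018

Total errors: 3

3 errors


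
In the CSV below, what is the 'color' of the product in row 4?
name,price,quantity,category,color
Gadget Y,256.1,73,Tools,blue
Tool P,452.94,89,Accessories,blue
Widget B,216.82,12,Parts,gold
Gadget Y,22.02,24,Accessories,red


Query: Row 4 ('Gadget Y'), column 'color'
Value: red

red


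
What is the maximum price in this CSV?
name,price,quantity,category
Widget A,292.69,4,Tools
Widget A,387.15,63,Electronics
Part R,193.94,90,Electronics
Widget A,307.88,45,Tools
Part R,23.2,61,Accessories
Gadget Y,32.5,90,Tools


Computing maximum price:
Values: [292.69, 387.15, 193.94, 307.88, 23.2, 32.5]
Max = 387.15

387.15


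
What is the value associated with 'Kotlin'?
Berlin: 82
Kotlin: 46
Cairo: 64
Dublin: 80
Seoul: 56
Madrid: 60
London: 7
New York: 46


Looking up key 'Kotlin'
Value: 46

46


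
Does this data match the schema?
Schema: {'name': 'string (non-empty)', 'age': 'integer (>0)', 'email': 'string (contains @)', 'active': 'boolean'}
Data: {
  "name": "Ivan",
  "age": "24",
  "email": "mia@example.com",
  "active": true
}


Validating each field against schema:
  name: OK (non-empty string)
  age: FAIL ("24" is not an integer)
  email: OK (string with @)
  active: OK (boolean)

Result: INVALID (1 error: age)

INVALID (1 error: age)


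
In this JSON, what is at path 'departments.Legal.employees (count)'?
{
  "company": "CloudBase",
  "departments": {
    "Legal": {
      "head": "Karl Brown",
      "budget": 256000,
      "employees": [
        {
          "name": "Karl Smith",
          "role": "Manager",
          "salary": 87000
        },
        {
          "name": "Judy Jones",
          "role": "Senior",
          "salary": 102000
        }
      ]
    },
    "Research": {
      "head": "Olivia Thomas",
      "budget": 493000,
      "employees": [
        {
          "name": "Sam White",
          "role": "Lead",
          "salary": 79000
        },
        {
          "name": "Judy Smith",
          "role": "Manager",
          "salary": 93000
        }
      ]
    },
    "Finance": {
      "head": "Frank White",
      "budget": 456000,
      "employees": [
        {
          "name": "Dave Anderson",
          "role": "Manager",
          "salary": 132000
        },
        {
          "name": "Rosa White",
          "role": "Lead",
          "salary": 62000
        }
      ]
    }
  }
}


Path: departments.Legal.employees (count)

Navigate:
  -> departments
  -> Legal
  -> employees (array, length 2)

2


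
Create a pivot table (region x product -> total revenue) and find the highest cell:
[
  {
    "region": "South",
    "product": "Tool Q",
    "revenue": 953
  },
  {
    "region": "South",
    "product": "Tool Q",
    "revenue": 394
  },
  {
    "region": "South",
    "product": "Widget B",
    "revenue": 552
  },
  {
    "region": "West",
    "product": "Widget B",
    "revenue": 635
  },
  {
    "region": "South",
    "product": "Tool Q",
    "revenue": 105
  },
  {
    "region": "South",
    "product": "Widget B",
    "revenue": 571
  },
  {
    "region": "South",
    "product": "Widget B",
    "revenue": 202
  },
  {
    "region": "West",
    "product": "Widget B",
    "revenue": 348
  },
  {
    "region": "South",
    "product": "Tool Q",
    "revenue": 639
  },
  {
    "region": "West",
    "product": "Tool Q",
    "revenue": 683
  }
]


Pivot: region (rows) x product (columns) -> total revenue

     Tool Q        Widget B    
South         2091          1325  
West           683           983  

Highest: South / Tool Q = $2091

South / Tool Q = $2091
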